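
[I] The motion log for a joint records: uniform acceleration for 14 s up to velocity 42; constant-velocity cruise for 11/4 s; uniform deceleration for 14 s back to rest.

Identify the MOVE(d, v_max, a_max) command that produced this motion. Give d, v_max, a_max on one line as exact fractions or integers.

d=1407/2 v_max=42 a_max=3

a_max = 42/14 = 3
d_a = ½·42·14 = 294; d_c = 42·11/4 = 231/2
d = 2·294 + 231/2 = 1407/2
t_c = 11/4 > 0 ⇒ limit active, v_max = 42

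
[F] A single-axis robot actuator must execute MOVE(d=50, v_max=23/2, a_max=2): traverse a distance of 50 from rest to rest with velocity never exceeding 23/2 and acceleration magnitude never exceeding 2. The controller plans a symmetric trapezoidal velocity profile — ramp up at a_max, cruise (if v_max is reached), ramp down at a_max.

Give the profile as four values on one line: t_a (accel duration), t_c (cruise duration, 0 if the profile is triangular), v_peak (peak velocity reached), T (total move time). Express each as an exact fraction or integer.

vₘ²/aₘ = (23/2)²/2 = 529/8
50 < 529/8 so t_c = 0
v_peak = √(50·2) = √100 = 10
t_a = 10/2 = 5; t_c = 0
T = 2·5 = 10

t_a=5 t_c=0 v_peak=10 T=10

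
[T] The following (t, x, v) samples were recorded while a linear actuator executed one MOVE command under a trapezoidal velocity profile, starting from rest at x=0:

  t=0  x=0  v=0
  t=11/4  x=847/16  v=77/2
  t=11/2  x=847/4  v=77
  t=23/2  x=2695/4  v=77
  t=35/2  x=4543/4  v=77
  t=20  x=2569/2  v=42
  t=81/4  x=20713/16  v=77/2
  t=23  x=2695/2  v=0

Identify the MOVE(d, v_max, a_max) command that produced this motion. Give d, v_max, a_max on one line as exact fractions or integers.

d=2695/2 v_max=77 a_max=14

final state: t=23, x=2695/2, v=0 → d = 2695/2
a_max = (77/2−0)/(11/4−0) = 14
max v = 77 over t∈[11/2,35/2] → v_max = 77
check: 77·(11/2+12) = 2695/2 ✓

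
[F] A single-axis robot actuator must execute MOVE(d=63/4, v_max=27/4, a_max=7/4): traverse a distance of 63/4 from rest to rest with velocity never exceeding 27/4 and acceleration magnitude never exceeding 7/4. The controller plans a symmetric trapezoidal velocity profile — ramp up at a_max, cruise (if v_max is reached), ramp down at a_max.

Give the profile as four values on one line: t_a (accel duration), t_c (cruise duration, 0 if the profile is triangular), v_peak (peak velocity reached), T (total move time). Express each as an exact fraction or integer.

(v_max)²/a_max = (27/4)²/(7/4) = 729/28
63/4 < 729/28 → triangular
v_peak = √(63/4·7/4) = √(441/16) = 21/4
t_a = (21/4)/(7/4) = 3; t_c = 0
T = 2·3 = 6

t_a=3 t_c=0 v_peak=21/4 T=6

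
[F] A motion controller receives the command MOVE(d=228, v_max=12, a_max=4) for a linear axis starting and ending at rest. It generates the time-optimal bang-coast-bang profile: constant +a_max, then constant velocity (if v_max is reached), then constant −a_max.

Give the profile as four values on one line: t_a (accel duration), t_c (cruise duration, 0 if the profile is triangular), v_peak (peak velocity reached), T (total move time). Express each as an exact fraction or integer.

(v_max)²/a_max = 12²/4 = 36
228 ≥ 36 → trapezoidal
t_a = 12/4 = 3; v_peak = 12
d_cruise = 228 − 36 = 192; t_c = 192/12 = 16
T = 2·3 + 16 = 22

t_a=3 t_c=16 v_peak=12 T=22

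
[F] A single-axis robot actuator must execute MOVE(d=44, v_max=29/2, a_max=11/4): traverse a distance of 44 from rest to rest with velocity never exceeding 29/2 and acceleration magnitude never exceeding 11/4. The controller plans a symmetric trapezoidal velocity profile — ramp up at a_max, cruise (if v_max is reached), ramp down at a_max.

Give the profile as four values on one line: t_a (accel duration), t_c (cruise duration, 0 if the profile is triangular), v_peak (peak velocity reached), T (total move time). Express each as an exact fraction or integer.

vₘ²/aₘ = (29/2)²/(11/4) = 841/11
44 < 841/11 → triangular
v_peak = √(44·11/4) = √121 = 11
t_a = 11/(11/4) = 4; t_c = 0
T = 2·4 = 8

t_a=4 t_c=0 v_peak=11 T=8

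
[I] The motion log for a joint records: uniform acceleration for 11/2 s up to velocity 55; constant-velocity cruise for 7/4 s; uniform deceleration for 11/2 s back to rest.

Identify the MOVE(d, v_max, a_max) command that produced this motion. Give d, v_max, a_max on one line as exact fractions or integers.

d=1595/4 v_max=55 a_max=10

a_max = 55/(11/2) = 10
d_a = ½·55·11/2 = 605/4; d_c = 55·7/4 = 385/4
d = 2·605/4 + 385/4 = 1595/4
t_c = 7/4 > 0 so v_max = 55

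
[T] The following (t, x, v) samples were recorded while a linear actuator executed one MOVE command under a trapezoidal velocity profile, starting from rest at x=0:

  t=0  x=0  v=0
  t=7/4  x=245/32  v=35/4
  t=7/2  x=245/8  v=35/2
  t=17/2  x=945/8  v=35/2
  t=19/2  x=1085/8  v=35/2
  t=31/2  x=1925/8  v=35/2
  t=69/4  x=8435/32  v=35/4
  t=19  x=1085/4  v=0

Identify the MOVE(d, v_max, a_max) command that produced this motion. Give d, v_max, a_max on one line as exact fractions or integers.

d=1085/4 v_max=35/2 a_max=5

final state: t=19, x=1085/4, v=0 → d = 1085/4
a_max = (35/4−0)/(7/4−0) = 5
max v = 35/2 over t∈[7/2,31/2] → v_max = 35/2
check: 35/2·(7/2+12) = 1085/4 ✓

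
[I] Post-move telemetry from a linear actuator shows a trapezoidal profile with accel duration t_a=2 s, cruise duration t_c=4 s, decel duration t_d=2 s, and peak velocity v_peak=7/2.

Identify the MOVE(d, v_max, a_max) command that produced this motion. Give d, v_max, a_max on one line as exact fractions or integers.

a_max = (7/2)/2 = 7/4
d_a = ½·7/2·2 = 7/2; d_c = 7/2·4 = 14
d = 2·7/2 + 14 = 21
t_c = 4 > 0 ⇒ limit active, v_max = 7/2

d=21 v_max=7/2 a_max=7/4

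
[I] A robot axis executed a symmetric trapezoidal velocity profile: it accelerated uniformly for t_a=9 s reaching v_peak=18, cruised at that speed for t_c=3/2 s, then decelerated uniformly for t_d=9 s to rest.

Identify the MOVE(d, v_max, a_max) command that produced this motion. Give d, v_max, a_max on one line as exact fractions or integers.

d=189 v_max=18 a_max=2

a_max = 18/9 = 2
d_a = ½·18·9 = 81; d_c = 18·3/2 = 27
d = 2·81 + 27 = 189
t_c = 3/2 > 0 ⇒ limit active, v_max = 18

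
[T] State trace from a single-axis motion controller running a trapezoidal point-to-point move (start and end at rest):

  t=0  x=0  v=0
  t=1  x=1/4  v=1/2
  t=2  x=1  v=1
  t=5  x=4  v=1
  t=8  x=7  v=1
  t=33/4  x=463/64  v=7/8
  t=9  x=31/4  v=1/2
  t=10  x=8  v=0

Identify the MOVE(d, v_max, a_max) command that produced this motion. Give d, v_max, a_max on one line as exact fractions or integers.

final state: t=10, x=8, v=0 → d = 8
a_max = (1/2−0)/(1−0) = 1/2
max v = 1 over t∈[2,8] → v_max = 1
check: 1·(2+6) = 8 ✓

d=8 v_max=1 a_max=1/2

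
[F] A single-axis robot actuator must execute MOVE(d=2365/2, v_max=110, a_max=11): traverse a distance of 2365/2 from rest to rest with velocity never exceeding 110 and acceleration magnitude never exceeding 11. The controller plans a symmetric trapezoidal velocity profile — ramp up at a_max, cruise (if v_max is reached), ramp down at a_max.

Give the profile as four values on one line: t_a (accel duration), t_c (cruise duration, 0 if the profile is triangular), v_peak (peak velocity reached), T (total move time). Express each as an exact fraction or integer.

vₘ²/aₘ = 110²/11 = 1100
2365/2 ≥ 1100 → trapezoidal
t_a = 110/11 = 10; v_peak = 110
d_cruise = 2365/2 − 1100 = 165/2; t_c = (165/2)/110 = 3/4
T = 2·10 + 3/4 = 83/4

t_a=10 t_c=3/4 v_peak=110 T=83/4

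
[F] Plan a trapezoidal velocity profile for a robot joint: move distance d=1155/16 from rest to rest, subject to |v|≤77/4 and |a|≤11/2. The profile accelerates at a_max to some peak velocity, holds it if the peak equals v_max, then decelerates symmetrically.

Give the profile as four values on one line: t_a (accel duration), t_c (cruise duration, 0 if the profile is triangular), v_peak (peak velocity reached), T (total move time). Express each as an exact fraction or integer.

t_a=7/2 t_c=1/4 v_peak=77/4 T=29/4

(v_max)²/a_max = (77/4)²/(11/2) = 539/8
1155/16 ≥ 539/8 ⇒ cruise phase
t_a = (77/4)/(11/2) = 7/2; v_peak = 77/4
d_cruise = 1155/16 − 539/8 = 77/16; t_c = (77/16)/(77/4) = 1/4
T = 2·7/2 + 1/4 = 29/4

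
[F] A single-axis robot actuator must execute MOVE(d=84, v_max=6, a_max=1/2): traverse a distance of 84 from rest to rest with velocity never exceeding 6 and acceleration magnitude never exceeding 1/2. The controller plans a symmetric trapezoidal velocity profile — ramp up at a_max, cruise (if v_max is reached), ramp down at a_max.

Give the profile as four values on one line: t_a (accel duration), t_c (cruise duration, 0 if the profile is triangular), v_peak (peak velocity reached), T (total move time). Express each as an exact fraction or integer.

t_a=12 t_c=2 v_peak=6 T=26

v_max²/a_max = 6²/(1/2) = 72
84 ≥ 72 → trapezoidal
t_a = 6/(1/2) = 12; v_peak = 6
d_cruise = 84 − 72 = 12; t_c = 12/6 = 2
T = 2·12 + 2 = 26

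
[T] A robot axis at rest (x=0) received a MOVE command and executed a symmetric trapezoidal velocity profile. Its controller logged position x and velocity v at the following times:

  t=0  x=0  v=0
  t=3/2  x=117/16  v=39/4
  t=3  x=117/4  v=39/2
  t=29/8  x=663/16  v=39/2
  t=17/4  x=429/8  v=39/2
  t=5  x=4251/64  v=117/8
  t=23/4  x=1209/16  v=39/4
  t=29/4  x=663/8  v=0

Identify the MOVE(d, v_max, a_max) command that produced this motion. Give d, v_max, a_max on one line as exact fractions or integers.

d=663/8 v_max=39/2 a_max=13/2

final state: t=29/4, x=663/8, v=0 → d = 663/8
a_max = (39/4−0)/(3/2−0) = 13/2
max v = 39/2 over t∈[3,17/4] → v_max = 39/2
check: 39/2·(3+5/4) = 663/8 ✓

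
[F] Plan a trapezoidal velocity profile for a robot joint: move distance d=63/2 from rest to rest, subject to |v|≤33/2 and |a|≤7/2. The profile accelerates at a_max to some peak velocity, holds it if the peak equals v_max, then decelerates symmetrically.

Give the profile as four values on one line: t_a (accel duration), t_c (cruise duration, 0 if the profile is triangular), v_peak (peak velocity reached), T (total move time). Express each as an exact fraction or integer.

vₘ²/aₘ = (33/2)²/(7/2) = 1089/14
63/2 < 1089/14 ⇒ no cruise
v_peak = √(63/2·7/2) = √(441/4) = 21/2
t_a = (21/2)/(7/2) = 3; t_c = 0
T = 2·3 = 6

t_a=3 t_c=0 v_peak=21/2 T=6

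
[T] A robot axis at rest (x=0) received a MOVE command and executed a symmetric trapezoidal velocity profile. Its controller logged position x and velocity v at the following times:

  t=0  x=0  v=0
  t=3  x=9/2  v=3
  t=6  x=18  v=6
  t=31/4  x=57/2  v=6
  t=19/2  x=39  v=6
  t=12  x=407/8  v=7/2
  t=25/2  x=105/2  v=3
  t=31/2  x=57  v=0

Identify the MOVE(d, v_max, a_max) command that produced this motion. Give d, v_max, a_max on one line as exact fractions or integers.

final state: t=31/2, x=57, v=0 → d = 57
a_max = (3−0)/(3−0) = 1
max v = 6 over t∈[6,19/2] → v_max = 6
check: 6·(6+7/2) = 57 ✓

d=57 v_max=6 a_max=1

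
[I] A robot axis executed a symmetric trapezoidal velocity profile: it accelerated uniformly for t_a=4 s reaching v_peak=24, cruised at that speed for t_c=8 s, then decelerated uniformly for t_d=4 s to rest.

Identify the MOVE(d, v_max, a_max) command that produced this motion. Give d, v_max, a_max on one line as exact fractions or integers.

a_max = 24/4 = 6
d_a = ½·24·4 = 48; d_c = 24·8 = 192
d = 2·48 + 192 = 288
t_c = 8 > 0 → v_max = v_peak = 24

d=288 v_max=24 a_max=6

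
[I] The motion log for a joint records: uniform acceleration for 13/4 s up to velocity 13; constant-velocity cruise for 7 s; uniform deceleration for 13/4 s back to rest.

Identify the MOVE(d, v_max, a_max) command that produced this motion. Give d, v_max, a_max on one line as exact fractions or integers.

d=533/4 v_max=13 a_max=4

a_max = 13/(13/4) = 4
d_a = ½·13·13/4 = 169/8; d_c = 13·7 = 91
d = 2·169/8 + 91 = 533/4
t_c = 7 > 0 ⇒ limit active, v_max = 13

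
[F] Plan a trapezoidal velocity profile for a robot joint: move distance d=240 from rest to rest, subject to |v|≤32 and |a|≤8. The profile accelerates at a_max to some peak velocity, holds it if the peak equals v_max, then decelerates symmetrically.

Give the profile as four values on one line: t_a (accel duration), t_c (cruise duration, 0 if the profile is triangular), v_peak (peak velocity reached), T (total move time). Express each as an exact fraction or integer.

t_a=4 t_c=7/2 v_peak=32 T=23/2

v_max²/a_max = 32²/8 = 128
240 ≥ 128 ⇒ cruise phase
t_a = 32/8 = 4; v_peak = 32
d_cruise = 240 − 128 = 112; t_c = 112/32 = 7/2
T = 2·4 + 7/2 = 23/2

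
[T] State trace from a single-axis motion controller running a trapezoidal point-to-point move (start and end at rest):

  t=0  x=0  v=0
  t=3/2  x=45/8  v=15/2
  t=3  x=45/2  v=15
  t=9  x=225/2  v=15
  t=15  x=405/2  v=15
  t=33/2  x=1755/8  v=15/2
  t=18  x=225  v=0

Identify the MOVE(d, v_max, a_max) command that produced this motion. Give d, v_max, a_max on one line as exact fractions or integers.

d=225 v_max=15 a_max=5

final state: t=18, x=225, v=0 → d = 225
a_max = (15/2−0)/(3/2−0) = 5
max v = 15 over t∈[3,15] → v_max = 15
check: 15·(3+12) = 225 ✓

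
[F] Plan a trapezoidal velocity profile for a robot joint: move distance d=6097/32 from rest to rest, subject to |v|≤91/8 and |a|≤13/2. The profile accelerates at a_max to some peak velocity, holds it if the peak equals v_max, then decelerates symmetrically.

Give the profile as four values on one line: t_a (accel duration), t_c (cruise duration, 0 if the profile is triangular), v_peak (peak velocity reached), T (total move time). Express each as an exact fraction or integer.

v_max²/a_max = (91/8)²/(13/2) = 637/32
6097/32 ≥ 637/32 ⇒ cruise phase
t_a = (91/8)/(13/2) = 7/4; v_peak = 91/8
d_cruise = 6097/32 − 637/32 = 1365/8; t_c = (1365/8)/(91/8) = 15
T = 2·7/4 + 15 = 37/2

t_a=7/4 t_c=15 v_peak=91/8 T=37/2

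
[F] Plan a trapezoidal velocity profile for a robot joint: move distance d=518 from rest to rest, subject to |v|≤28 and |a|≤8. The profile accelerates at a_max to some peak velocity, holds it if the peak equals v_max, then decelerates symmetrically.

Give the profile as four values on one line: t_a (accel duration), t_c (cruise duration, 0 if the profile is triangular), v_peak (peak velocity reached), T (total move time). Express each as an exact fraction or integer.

t_a=7/2 t_c=15 v_peak=28 T=22

v_max²/a_max = 28²/8 = 98
518 ≥ 98 → trapezoidal
t_a = 28/8 = 7/2; v_peak = 28
d_cruise = 518 − 98 = 420; t_c = 420/28 = 15
T = 2·7/2 + 15 = 22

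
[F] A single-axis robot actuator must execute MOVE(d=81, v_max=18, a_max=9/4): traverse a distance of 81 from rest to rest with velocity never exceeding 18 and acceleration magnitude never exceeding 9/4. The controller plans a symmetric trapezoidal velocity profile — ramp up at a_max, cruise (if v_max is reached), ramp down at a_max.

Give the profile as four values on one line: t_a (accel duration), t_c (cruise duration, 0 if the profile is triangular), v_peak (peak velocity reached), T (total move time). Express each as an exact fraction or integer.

t_a=6 t_c=0 v_peak=27/2 T=12

(v_max)²/a_max = 18²/(9/4) = 144
81 < 144 so t_c = 0
v_peak = √(81·9/4) = √(729/4) = 27/2
t_a = (27/2)/(9/4) = 6; t_c = 0
T = 2·6 = 12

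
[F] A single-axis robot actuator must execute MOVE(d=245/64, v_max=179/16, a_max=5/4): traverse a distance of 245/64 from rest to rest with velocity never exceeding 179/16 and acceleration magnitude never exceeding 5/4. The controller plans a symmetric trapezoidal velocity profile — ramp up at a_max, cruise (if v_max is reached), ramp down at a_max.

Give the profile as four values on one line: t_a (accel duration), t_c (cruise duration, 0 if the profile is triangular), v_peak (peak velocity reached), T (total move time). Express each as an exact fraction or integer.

t_a=7/4 t_c=0 v_peak=35/16 T=7/2

v_max²/a_max = (179/16)²/(5/4) = 32041/320
245/64 < 32041/320 ⇒ no cruise
v_peak = √(245/64·5/4) = √(1225/256) = 35/16
t_a = (35/16)/(5/4) = 7/4; t_c = 0
T = 2·7/4 = 7/2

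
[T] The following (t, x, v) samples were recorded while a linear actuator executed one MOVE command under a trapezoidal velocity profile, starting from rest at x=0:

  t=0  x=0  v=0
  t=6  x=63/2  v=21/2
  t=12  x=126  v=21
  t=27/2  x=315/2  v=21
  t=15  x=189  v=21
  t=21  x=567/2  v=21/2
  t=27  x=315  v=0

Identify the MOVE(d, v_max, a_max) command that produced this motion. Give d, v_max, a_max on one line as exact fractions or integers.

final state: t=27, x=315, v=0 → d = 315
a_max = (21/2−0)/(6−0) = 7/4
max v = 21 over t∈[12,15] → v_max = 21
check: 21·(12+3) = 315 ✓

d=315 v_max=21 a_max=7/4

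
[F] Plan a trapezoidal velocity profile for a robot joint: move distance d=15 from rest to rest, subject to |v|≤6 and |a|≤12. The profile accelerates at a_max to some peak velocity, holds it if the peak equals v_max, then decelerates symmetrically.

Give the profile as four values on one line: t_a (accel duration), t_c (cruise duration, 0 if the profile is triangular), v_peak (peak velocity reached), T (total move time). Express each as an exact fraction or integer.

t_a=1/2 t_c=2 v_peak=6 T=3

v_max²/a_max = 6²/12 = 3
15 ≥ 3 → trapezoidal
t_a = 6/12 = 1/2; v_peak = 6
d_cruise = 15 − 3 = 12; t_c = 12/6 = 2
T = 2·1/2 + 2 = 3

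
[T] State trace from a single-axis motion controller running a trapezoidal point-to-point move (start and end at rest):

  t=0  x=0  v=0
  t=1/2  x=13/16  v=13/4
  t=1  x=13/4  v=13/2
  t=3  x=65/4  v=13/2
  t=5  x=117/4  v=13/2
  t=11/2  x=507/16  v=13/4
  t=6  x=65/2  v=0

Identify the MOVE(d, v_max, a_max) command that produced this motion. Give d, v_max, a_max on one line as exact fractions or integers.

d=65/2 v_max=13/2 a_max=13/2

final state: t=6, x=65/2, v=0 → d = 65/2
a_max = (13/4−0)/(1/2−0) = 13/2
max v = 13/2 over t∈[1,5] → v_max = 13/2
check: 13/2·(1+4) = 65/2 ✓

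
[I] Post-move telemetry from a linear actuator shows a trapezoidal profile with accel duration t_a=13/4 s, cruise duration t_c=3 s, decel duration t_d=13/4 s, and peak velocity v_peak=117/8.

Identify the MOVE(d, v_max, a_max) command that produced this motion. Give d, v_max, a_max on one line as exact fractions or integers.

d=2925/32 v_max=117/8 a_max=9/2

a_max = (117/8)/(13/4) = 9/2
d_a = ½·117/8·13/4 = 1521/64; d_c = 117/8·3 = 351/8
d = 2·1521/64 + 351/8 = 2925/32
t_c = 3 > 0 → v_max = v_peak = 117/8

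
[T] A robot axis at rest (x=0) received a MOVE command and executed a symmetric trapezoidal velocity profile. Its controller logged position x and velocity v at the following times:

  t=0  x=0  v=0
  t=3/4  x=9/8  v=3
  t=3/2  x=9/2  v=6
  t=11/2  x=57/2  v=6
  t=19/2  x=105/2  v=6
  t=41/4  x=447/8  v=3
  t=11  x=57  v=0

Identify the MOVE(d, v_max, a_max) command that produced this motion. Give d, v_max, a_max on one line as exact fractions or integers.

d=57 v_max=6 a_max=4

final state: t=11, x=57, v=0 → d = 57
a_max = (3−0)/(3/4−0) = 4
max v = 6 over t∈[3/2,19/2] → v_max = 6
check: 6·(3/2+8) = 57 ✓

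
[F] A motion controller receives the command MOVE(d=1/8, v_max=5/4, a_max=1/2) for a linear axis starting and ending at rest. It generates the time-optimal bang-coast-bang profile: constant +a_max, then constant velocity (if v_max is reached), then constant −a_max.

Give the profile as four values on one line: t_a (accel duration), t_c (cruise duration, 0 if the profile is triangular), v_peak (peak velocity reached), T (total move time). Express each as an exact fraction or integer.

t_a=1/2 t_c=0 v_peak=1/4 T=1

(v_max)²/a_max = (5/4)²/(1/2) = 25/8
1/8 < 25/8 ⇒ no cruise
v_peak = √(1/8·1/2) = √(1/16) = 1/4
t_a = (1/4)/(1/2) = 1/2; t_c = 0
T = 2·1/2 = 1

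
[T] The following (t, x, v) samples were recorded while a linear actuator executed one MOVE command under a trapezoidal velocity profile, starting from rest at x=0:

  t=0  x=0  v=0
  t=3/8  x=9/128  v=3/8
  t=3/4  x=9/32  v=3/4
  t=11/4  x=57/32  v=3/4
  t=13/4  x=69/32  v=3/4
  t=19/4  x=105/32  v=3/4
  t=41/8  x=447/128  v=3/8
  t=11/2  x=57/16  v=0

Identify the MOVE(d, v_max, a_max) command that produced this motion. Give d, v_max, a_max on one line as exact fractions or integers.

d=57/16 v_max=3/4 a_max=1

final state: t=11/2, x=57/16, v=0 → d = 57/16
a_max = (3/8−0)/(3/8−0) = 1
max v = 3/4 over t∈[3/4,19/4] → v_max = 3/4
check: 3/4·(3/4+4) = 57/16 ✓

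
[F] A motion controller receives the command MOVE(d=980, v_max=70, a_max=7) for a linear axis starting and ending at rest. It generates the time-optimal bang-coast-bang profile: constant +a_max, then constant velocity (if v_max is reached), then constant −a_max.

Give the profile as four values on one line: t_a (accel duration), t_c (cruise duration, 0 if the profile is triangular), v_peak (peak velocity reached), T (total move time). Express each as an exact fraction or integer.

t_a=10 t_c=4 v_peak=70 T=24

(v_max)²/a_max = 70²/7 = 700
980 ≥ 700 → trapezoidal
t_a = 70/7 = 10; v_peak = 70
d_cruise = 980 − 700 = 280; t_c = 280/70 = 4
T = 2·10 + 4 = 24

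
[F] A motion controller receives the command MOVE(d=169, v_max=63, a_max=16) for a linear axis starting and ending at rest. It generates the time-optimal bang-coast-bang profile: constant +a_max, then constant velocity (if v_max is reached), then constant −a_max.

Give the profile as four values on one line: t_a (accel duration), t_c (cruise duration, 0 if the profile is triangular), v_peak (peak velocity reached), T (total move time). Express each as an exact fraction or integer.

t_a=13/4 t_c=0 v_peak=52 T=13/2

v_max²/a_max = 63²/16 = 3969/16
169 < 3969/16 ⇒ no cruise
v_peak = √(169·16) = √2704 = 52
t_a = 52/16 = 13/4; t_c = 0
T = 2·13/4 = 13/2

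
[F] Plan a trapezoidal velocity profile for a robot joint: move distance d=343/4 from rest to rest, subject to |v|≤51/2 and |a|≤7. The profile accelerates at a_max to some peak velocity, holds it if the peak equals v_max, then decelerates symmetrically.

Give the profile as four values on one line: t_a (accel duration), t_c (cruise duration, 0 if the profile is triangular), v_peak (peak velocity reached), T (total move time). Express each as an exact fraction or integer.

vₘ²/aₘ = (51/2)²/7 = 2601/28
343/4 < 2601/28 ⇒ no cruise
v_peak = √(343/4·7) = √(2401/4) = 49/2
t_a = (49/2)/7 = 7/2; t_c = 0
T = 2·7/2 = 7

t_a=7/2 t_c=0 v_peak=49/2 T=7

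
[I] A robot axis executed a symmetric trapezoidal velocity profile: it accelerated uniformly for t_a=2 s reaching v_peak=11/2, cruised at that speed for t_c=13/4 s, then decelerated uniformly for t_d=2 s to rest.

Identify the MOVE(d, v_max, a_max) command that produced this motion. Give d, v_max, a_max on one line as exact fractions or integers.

a_max = (11/2)/2 = 11/4
d_a = ½·11/2·2 = 11/2; d_c = 11/2·13/4 = 143/8
d = 2·11/2 + 143/8 = 231/8
t_c = 13/4 > 0 → v_max = v_peak = 11/2

d=231/8 v_max=11/2 a_max=11/4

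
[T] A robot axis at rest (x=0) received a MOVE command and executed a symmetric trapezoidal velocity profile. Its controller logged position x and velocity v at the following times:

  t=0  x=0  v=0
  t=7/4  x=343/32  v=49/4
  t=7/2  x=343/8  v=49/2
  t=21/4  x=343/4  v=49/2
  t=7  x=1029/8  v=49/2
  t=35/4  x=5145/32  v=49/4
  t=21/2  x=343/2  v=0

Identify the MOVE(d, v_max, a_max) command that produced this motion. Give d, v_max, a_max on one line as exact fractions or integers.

d=343/2 v_max=49/2 a_max=7

final state: t=21/2, x=343/2, v=0 → d = 343/2
a_max = (49/4−0)/(7/4−0) = 7
max v = 49/2 over t∈[7/2,7] → v_max = 49/2
check: 49/2·(7/2+7/2) = 343/2 ✓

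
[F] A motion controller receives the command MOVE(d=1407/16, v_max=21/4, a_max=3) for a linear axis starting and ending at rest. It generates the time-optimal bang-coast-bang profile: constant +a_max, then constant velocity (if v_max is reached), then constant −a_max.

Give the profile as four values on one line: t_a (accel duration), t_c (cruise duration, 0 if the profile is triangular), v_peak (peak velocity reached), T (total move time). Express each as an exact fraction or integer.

t_a=7/4 t_c=15 v_peak=21/4 T=37/2

(v_max)²/a_max = (21/4)²/3 = 147/16
1407/16 ≥ 147/16 ⇒ cruise phase
t_a = (21/4)/3 = 7/4; v_peak = 21/4
d_cruise = 1407/16 − 147/16 = 315/4; t_c = (315/4)/(21/4) = 15
T = 2·7/4 + 15 = 37/2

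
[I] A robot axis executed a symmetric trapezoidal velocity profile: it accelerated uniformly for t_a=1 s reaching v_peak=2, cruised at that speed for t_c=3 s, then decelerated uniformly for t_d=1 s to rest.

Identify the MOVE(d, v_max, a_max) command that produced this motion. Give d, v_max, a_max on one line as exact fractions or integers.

a_max = 2/1 = 2
d_a = ½·2·1 = 1; d_c = 2·3 = 6
d = 2·1 + 6 = 8
t_c = 3 > 0 ⇒ limit active, v_max = 2

d=8 v_max=2 a_max=2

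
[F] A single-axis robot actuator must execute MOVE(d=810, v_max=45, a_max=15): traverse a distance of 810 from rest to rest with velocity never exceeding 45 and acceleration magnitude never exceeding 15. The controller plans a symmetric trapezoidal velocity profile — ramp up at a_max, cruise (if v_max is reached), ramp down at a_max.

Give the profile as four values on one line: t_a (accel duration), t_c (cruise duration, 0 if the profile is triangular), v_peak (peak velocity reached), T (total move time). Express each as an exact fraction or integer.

v_max²/a_max = 45²/15 = 135
810 ≥ 135 ⇒ cruise phase
t_a = 45/15 = 3; v_peak = 45
d_cruise = 810 − 135 = 675; t_c = 675/45 = 15
T = 2·3 + 15 = 21

t_a=3 t_c=15 v_peak=45 T=21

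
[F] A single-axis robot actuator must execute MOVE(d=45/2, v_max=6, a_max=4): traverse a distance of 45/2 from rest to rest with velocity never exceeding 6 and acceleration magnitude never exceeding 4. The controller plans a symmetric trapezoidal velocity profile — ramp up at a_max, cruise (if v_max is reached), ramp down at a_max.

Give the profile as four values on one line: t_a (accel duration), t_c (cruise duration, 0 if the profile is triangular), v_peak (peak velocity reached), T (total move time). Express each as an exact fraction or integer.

v_max²/a_max = 6²/4 = 9
45/2 ≥ 9 ⇒ cruise phase
t_a = 6/4 = 3/2; v_peak = 6
d_cruise = 45/2 − 9 = 27/2; t_c = (27/2)/6 = 9/4
T = 2·3/2 + 9/4 = 21/4

t_a=3/2 t_c=9/4 v_peak=6 T=21/4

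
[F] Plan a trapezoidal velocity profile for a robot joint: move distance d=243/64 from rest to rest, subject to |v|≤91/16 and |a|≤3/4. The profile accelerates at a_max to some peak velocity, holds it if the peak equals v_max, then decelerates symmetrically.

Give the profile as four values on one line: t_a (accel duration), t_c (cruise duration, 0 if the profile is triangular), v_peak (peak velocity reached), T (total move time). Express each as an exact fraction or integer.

vₘ²/aₘ = (91/16)²/(3/4) = 8281/192
243/64 < 8281/192 ⇒ no cruise
v_peak = √(243/64·3/4) = √(729/256) = 27/16
t_a = (27/16)/(3/4) = 9/4; t_c = 0
T = 2·9/4 = 9/2

t_a=9/4 t_c=0 v_peak=27/16 T=9/2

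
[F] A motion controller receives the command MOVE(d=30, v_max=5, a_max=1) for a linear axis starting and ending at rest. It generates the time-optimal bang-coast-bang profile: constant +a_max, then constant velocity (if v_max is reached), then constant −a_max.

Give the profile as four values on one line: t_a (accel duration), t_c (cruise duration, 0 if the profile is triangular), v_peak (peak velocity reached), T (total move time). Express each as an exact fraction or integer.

t_a=5 t_c=1 v_peak=5 T=11

(v_max)²/a_max = 5²/1 = 25
30 ≥ 25 ⇒ cruise phase
t_a = 5/1 = 5; v_peak = 5
d_cruise = 30 − 25 = 5; t_c = 5/5 = 1
T = 2·5 + 1 = 11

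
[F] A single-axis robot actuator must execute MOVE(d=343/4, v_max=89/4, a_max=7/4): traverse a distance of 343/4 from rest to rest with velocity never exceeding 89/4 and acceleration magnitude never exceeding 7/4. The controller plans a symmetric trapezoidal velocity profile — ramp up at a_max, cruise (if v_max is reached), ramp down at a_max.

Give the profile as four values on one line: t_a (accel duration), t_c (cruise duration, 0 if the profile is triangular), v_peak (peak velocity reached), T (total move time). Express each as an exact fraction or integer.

(v_max)²/a_max = (89/4)²/(7/4) = 7921/28
343/4 < 7921/28 so t_c = 0
v_peak = √(343/4·7/4) = √(2401/16) = 49/4
t_a = (49/4)/(7/4) = 7; t_c = 0
T = 2·7 = 14

t_a=7 t_c=0 v_peak=49/4 T=14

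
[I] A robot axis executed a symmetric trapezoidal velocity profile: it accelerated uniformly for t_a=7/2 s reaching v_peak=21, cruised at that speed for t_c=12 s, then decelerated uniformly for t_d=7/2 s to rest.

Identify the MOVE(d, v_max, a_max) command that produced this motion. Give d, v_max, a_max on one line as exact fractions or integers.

a_max = 21/(7/2) = 6
d_a = ½·21·7/2 = 147/4; d_c = 21·12 = 252
d = 2·147/4 + 252 = 651/2
t_c = 12 > 0 → v_max = v_peak = 21

d=651/2 v_max=21 a_max=6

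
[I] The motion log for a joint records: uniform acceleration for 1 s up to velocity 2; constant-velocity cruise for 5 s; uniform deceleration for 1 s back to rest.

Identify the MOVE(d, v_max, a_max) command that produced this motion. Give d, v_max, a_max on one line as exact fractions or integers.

d=12 v_max=2 a_max=2

a_max = 2/1 = 2
d_a = ½·2·1 = 1; d_c = 2·5 = 10
d = 2·1 + 10 = 12
t_c = 5 > 0 → v_max = v_peak = 2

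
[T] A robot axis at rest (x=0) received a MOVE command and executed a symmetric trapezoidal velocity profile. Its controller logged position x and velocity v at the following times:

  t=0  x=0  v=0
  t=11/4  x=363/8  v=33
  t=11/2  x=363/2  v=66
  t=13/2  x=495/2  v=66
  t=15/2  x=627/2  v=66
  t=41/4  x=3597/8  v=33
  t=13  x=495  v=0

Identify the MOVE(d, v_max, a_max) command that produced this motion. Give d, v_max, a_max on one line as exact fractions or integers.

final state: t=13, x=495, v=0 → d = 495
a_max = (33−0)/(11/4−0) = 12
max v = 66 over t∈[11/2,15/2] → v_max = 66
check: 66·(11/2+2) = 495 ✓

d=495 v_max=66 a_max=12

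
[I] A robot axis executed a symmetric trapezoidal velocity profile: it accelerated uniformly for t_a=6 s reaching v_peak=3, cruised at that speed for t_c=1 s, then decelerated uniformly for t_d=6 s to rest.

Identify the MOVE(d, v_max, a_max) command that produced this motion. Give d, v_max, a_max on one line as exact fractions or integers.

d=21 v_max=3 a_max=1/2

a_max = 3/6 = 1/2
d_a = ½·3·6 = 9; d_c = 3·1 = 3
d = 2·9 + 3 = 21
t_c = 1 > 0 → v_max = v_peak = 3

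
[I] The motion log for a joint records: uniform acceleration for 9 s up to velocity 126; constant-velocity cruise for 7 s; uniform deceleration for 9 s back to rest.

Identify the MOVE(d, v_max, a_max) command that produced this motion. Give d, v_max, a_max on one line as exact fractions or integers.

a_max = 126/9 = 14
d_a = ½·126·9 = 567; d_c = 126·7 = 882
d = 2·567 + 882 = 2016
t_c = 7 > 0 → v_max = v_peak = 126

d=2016 v_max=126 a_max=14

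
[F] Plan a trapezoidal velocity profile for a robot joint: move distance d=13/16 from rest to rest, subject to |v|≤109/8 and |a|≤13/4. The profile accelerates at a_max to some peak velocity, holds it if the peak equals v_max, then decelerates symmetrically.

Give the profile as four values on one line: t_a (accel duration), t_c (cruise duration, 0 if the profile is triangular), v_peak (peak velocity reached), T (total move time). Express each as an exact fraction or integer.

t_a=1/2 t_c=0 v_peak=13/8 T=1

vₘ²/aₘ = (109/8)²/(13/4) = 11881/208
13/16 < 11881/208 ⇒ no cruise
v_peak = √(13/16·13/4) = √(169/64) = 13/8
t_a = (13/8)/(13/4) = 1/2; t_c = 0
T = 2·1/2 = 1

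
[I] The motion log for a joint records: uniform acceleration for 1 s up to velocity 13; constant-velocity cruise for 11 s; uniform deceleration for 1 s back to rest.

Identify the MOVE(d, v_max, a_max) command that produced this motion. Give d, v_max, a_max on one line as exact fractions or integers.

d=156 v_max=13 a_max=13

a_max = 13/1 = 13
d_a = ½·13·1 = 13/2; d_c = 13·11 = 143
d = 2·13/2 + 143 = 156
t_c = 11 > 0 ⇒ limit active, v_max = 13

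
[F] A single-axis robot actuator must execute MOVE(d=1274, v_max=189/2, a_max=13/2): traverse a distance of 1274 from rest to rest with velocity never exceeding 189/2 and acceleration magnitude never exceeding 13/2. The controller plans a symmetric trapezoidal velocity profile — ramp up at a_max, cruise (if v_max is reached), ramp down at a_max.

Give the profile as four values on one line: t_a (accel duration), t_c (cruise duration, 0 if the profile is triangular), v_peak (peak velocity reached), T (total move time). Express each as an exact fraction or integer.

vₘ²/aₘ = (189/2)²/(13/2) = 35721/26
1274 < 35721/26 → triangular
v_peak = √(1274·13/2) = √8281 = 91
t_a = 91/(13/2) = 14; t_c = 0
T = 2·14 = 28

t_a=14 t_c=0 v_peak=91 T=28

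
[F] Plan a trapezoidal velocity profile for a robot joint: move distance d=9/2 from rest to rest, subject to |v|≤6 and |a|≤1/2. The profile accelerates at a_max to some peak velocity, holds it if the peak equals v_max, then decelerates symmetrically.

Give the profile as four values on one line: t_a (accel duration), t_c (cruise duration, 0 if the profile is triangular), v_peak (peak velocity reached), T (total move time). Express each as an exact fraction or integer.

t_a=3 t_c=0 v_peak=3/2 T=6

v_max²/a_max = 6²/(1/2) = 72
9/2 < 72 so t_c = 0
v_peak = √(9/2·1/2) = √(9/4) = 3/2
t_a = (3/2)/(1/2) = 3; t_c = 0
T = 2·3 = 6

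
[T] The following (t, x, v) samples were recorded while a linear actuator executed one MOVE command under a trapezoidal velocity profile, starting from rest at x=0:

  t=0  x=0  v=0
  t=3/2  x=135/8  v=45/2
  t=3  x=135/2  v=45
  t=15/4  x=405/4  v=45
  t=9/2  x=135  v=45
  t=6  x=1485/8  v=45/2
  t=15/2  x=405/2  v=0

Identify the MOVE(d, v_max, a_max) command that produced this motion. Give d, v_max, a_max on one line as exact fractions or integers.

d=405/2 v_max=45 a_max=15

final state: t=15/2, x=405/2, v=0 → d = 405/2
a_max = (45/2−0)/(3/2−0) = 15
max v = 45 over t∈[3,9/2] → v_max = 45
check: 45·(3+3/2) = 405/2 ✓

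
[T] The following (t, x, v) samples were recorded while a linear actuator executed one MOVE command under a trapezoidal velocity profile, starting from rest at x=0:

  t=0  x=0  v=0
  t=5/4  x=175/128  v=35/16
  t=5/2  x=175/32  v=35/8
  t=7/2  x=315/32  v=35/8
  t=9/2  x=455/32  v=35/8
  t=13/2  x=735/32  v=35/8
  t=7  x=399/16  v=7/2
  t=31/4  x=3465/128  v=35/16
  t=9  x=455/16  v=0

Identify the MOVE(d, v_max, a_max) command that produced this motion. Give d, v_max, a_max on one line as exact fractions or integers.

d=455/16 v_max=35/8 a_max=7/4

final state: t=9, x=455/16, v=0 → d = 455/16
a_max = (35/16−0)/(5/4−0) = 7/4
max v = 35/8 over t∈[5/2,13/2] → v_max = 35/8
check: 35/8·(5/2+4) = 455/16 ✓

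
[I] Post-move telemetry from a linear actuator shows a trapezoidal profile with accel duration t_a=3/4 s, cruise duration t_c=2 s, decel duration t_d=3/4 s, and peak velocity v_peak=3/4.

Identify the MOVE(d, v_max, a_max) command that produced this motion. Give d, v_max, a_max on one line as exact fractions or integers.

a_max = (3/4)/(3/4) = 1
d_a = ½·3/4·3/4 = 9/32; d_c = 3/4·2 = 3/2
d = 2·9/32 + 3/2 = 33/16
t_c = 2 > 0 → v_max = v_peak = 3/4

d=33/16 v_max=3/4 a_max=1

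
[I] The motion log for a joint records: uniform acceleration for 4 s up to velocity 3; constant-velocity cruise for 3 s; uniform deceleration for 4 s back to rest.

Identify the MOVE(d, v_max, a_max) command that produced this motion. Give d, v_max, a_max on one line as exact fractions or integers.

a_max = 3/4
d_a = ½·3·4 = 6; d_c = 3·3 = 9
d = 2·6 + 9 = 21
t_c = 3 > 0 ⇒ limit active, v_max = 3

d=21 v_max=3 a_max=3/4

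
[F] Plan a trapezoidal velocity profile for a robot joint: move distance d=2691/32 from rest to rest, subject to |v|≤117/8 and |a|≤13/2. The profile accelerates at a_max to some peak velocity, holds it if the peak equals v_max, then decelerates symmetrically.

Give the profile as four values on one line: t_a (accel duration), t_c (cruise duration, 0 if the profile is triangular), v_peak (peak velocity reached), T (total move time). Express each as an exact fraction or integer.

v_max²/a_max = (117/8)²/(13/2) = 1053/32
2691/32 ≥ 1053/32 ⇒ cruise phase
t_a = (117/8)/(13/2) = 9/4; v_peak = 117/8
d_cruise = 2691/32 − 1053/32 = 819/16; t_c = (819/16)/(117/8) = 7/2
T = 2·9/4 + 7/2 = 8

t_a=9/4 t_c=7/2 v_peak=117/8 T=8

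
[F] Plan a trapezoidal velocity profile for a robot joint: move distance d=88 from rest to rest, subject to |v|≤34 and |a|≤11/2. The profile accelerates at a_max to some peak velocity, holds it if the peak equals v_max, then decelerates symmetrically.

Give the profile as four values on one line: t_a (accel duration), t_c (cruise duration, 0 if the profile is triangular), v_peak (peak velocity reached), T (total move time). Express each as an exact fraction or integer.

t_a=4 t_c=0 v_peak=22 T=8

(v_max)²/a_max = 34²/(11/2) = 2312/11
88 < 2312/11 → triangular
v_peak = √(88·11/2) = √484 = 22
t_a = 22/(11/2) = 4; t_c = 0
T = 2·4 = 8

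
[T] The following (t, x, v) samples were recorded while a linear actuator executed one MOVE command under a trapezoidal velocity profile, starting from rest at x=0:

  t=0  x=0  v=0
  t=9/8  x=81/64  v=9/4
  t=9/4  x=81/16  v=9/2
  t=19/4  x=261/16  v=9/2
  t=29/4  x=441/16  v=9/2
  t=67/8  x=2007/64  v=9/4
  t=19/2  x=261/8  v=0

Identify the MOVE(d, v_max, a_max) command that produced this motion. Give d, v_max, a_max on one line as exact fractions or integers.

final state: t=19/2, x=261/8, v=0 → d = 261/8
a_max = (9/4−0)/(9/8−0) = 2
max v = 9/2 over t∈[9/4,29/4] → v_max = 9/2
check: 9/2·(9/4+5) = 261/8 ✓

d=261/8 v_max=9/2 a_max=2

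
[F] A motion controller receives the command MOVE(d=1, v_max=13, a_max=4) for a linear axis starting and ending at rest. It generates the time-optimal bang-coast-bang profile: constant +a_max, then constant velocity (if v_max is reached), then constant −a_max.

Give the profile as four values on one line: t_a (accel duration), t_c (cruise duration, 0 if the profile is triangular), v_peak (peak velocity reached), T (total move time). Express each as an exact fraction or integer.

vₘ²/aₘ = 13²/4 = 169/4
1 < 169/4 so t_c = 0
v_peak = √(1·4) = √4 = 2
t_a = 2/4 = 1/2; t_c = 0
T = 2·1/2 = 1

t_a=1/2 t_c=0 v_peak=2 T=1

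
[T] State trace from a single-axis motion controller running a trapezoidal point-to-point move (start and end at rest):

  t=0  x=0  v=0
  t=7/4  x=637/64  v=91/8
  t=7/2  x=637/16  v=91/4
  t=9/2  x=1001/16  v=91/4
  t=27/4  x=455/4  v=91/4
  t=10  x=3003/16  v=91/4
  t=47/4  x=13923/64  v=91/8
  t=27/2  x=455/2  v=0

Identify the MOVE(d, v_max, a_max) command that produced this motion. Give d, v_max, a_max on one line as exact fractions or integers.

final state: t=27/2, x=455/2, v=0 → d = 455/2
a_max = (91/8−0)/(7/4−0) = 13/2
max v = 91/4 over t∈[7/2,10] → v_max = 91/4
check: 91/4·(7/2+13/2) = 455/2 ✓

d=455/2 v_max=91/4 a_max=13/2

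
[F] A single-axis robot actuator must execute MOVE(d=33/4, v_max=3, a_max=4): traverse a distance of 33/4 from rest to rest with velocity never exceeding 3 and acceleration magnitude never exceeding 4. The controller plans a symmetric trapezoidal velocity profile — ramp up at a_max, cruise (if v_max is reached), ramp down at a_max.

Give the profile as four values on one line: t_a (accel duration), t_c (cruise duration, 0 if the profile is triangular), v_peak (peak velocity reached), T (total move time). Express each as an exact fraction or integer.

t_a=3/4 t_c=2 v_peak=3 T=7/2

v_max²/a_max = 3²/4 = 9/4
33/4 ≥ 9/4 → trapezoidal
t_a = 3/4; v_peak = 3
d_cruise = 33/4 − 9/4 = 6; t_c = 6/3 = 2
T = 2·3/4 + 2 = 7/2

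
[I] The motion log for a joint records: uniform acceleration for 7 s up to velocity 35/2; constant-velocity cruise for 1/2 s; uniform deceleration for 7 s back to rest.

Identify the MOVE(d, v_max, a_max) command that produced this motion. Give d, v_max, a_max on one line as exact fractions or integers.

a_max = (35/2)/7 = 5/2
d_a = ½·35/2·7 = 245/4; d_c = 35/2·1/2 = 35/4
d = 2·245/4 + 35/4 = 525/4
t_c = 1/2 > 0 ⇒ limit active, v_max = 35/2

d=525/4 v_max=35/2 a_max=5/2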